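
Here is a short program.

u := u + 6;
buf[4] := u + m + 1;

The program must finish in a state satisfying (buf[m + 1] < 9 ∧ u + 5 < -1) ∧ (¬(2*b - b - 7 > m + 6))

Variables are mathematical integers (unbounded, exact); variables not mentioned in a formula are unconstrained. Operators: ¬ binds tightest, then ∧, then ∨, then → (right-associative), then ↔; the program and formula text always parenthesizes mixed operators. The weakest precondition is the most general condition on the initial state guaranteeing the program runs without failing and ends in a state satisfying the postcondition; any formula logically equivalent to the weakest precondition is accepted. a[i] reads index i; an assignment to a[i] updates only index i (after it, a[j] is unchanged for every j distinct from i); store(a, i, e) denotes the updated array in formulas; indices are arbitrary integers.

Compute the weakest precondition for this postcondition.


Working backward. After the program, the postcondition (buf[m + 1] < 9 ∧ u + 5 < -1) ∧ (¬(2*b - b - 7 > m + 6)) must hold; in canonical form it is buf[m + 1] < 9 ∧ u < -6 ∧ (¬(b > m + 13)).
Before buf[4] := u + m + 1: store(buf, 4, m + u + 1)[m + 1] < 9 ∧ u < -6 ∧ (¬(b > m + 13))
Before u := u + 6: store(buf, 4, m + u + 7)[m + 1] < 9 ∧ u < -12 ∧ (¬(b > m + 13))
Answer: WP = store(buf, 4, m + u + 7)[m + 1] < 9 ∧ u < -12 ∧ (¬(b > m + 13))


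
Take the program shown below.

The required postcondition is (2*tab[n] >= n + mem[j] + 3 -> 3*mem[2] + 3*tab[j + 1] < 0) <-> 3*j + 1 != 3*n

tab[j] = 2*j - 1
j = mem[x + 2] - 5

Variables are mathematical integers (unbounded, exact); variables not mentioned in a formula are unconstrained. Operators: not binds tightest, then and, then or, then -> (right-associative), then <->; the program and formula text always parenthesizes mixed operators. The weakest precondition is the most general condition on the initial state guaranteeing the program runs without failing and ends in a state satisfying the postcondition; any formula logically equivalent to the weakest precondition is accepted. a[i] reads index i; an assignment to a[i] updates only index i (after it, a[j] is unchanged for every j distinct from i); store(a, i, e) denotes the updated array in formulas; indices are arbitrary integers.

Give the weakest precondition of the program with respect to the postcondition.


Working backward. After the program, the postcondition (2*tab[n] >= n + mem[j] + 3 -> 3*mem[2] + 3*tab[j + 1] < 0) <-> 3*j + 1 != 3*n must hold; in canonical form it is (2*tab[n] >= mem[j] + n + 3 -> 3*mem[2] + 3*tab[j + 1] < 0) <-> 3*j != 3*n - 1.
Before j := mem[x + 2] - 5: (2*tab[n] >= mem[mem[x + 2] - 5] + n + 3 -> 3*mem[2] + 3*tab[mem[x + 2] - 4] < 0) <-> 3*mem[x + 2] != 3*n + 14
Before tab[j] := 2*j - 1: (2*store(tab, j, 2*j - 1)[n] >= mem[mem[x + 2] - 5] + n + 3 -> 3*mem[2] + 3*store(tab, j, 2*j - 1)[mem[x + 2] - 4] < 0) <-> 3*mem[x + 2] != 3*n + 14
Answer: WP = (2*store(tab, j, 2*j - 1)[n] >= mem[mem[x + 2] - 5] + n + 3 -> 3*mem[2] + 3*store(tab, j, 2*j - 1)[mem[x + 2] - 4] < 0) <-> 3*mem[x + 2] != 3*n + 14


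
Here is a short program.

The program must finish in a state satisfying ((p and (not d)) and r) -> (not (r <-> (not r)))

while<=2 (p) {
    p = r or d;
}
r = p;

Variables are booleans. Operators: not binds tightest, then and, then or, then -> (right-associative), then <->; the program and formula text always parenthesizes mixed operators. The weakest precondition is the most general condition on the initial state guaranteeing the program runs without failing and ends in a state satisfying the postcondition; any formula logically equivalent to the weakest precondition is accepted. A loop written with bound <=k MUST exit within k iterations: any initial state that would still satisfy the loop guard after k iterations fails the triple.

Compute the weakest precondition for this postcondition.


Working backward. After the program, the postcondition ((p and (not d)) and r) -> (not (r <-> (not r))) must hold; in canonical form it is (p and (not d) and r) -> (not (r <-> (not r))).
Before r := p: (p and (not d)) -> (not (p <-> (not p)))
Before the loop (bound <=2), unroll the exhaustion recursion (WP_0 = exit-now case; WP_j = one more guarded iteration, up to j = 2):
  WP_0: (not p) and ((p and (not d)) -> (not (p <-> (not p))))
  WP_1: (p -> ((not (r or d)) and (((r or d) and (not d)) -> (not ((r or d) <-> (not (r or d))))))) and ((not p) -> ((p and (not d)) -> (not (p <-> (not p)))))
  WP_2: (p -> (((r or d) -> ((not (r or d)) and (((r or d) and (not d)) -> (not ((r or d) <-> (not (r or d))))))) and ((not (r or d)) -> (((r or d) and (not d)) -> (not ((r or d) <-> (not (r or d)))))))) and ((not p) -> ((p and (not d)) -> (not (p <-> (not p)))))
So before the loop: (p -> (((r or d) -> ((not (r or d)) and (((r or d) and (not d)) -> (not ((r or d) <-> (not (r or d))))))) and ((not (r or d)) -> (((r or d) and (not d)) -> (not ((r or d) <-> (not (r or d)))))))) and ((not p) -> ((p and (not d)) -> (not (p <-> (not p)))))
Answer: WP = (p -> (((r or d) -> ((not (r or d)) and (((r or d) and (not d)) -> (not ((r or d) <-> (not (r or d))))))) and ((not (r or d)) -> (((r or d) and (not d)) -> (not ((r or d) <-> (not (r or d)))))))) and ((not p) -> ((p and (not d)) -> (not (p <-> (not p)))))


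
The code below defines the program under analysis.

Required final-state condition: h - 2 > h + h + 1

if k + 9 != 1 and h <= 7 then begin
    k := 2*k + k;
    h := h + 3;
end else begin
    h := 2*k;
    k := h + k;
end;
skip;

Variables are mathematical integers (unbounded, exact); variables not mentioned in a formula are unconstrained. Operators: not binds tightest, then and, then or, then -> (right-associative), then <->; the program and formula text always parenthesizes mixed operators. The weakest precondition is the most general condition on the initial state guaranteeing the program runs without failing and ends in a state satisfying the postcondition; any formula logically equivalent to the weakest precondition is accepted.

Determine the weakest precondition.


Working backward. After the program, the postcondition h - 2 > h + h + 1 must hold; in canonical form it is h < -3.
Before skip: h < -3
Then branch requires h < -6; else branch requires 2*k < -3.
Before the if: ((k != -8 and h <= 7) -> h < -6) and ((not (k != -8 and h <= 7)) -> 2*k < -3)
Answer: WP = ((k != -8 and h <= 7) -> h < -6) and ((not (k != -8 and h <= 7)) -> 2*k < -3)


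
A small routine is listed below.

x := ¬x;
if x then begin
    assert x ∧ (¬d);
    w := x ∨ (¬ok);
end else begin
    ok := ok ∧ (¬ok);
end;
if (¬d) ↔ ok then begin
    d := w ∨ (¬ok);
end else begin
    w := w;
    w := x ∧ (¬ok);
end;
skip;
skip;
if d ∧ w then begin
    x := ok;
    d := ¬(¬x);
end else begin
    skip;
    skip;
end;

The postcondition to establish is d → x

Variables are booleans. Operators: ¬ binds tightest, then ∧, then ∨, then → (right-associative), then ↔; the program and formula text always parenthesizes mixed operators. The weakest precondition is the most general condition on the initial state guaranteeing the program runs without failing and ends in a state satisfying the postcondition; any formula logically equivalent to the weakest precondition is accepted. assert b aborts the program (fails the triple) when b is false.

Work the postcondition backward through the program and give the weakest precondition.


Working backward. After the program, d → x must hold.
Then branch requires true; else branch requires d → x.
Before the if: (¬(d ∧ w)) → (d → x)
Before skip: (¬(d ∧ w)) → (d → x)
Before skip: (¬(d ∧ w)) → (d → x)
Then branch requires (¬((w ∨ (¬ok)) ∧ w)) → ((w ∨ (¬ok)) → x); else branch requires (¬(d ∧ x ∧ (¬ok))) → (d → x).
Before the if: (((¬d) ↔ ok) → ((¬((w ∨ (¬ok)) ∧ w)) → ((w ∨ (¬ok)) → x))) ∧ ((¬((¬d) ↔ ok)) → ((¬(d ∧ x ∧ (¬ok))) → (d → x)))
Then branch requires x ∧ (¬d) ∧ (((¬d) ↔ ok) → ((¬(x ∨ (¬ok))) → ((x ∨ (¬ok)) → x))) ∧ ((¬((¬d) ↔ ok)) → ((¬(d ∧ x ∧ (¬ok))) → (d → x))); else branch requires (d → ((¬w) → x)) ∧ ((¬d) → ((¬(d ∧ x)) → (d → x))).
Before the if: (x → (x ∧ (¬d) ∧ (((¬d) ↔ ok) → ((¬(x ∨ (¬ok))) → ((x ∨ (¬ok)) → x))) ∧ ((¬((¬d) ↔ ok)) → ((¬(d ∧ x ∧ (¬ok))) → (d → x))))) ∧ ((¬x) → ((d → ((¬w) → x)) ∧ ((¬d) → ((¬(d ∧ x)) → (d → x)))))
Before x := ¬x: ((¬x) → ((¬x) ∧ (¬d) ∧ (((¬d) ↔ ok) → ((¬((¬x) ∨ (¬ok))) → (((¬x) ∨ (¬ok)) → (¬x)))) ∧ ((¬((¬d) ↔ ok)) → ((¬(d ∧ (¬x) ∧ (¬ok))) → (d → (¬x)))))) ∧ (x → ((d → ((¬w) → (¬x))) ∧ ((¬d) → ((¬(d ∧ (¬x))) → (d → (¬x))))))
Answer: WP = ((¬x) → ((¬x) ∧ (¬d) ∧ (((¬d) ↔ ok) → ((¬((¬x) ∨ (¬ok))) → (((¬x) ∨ (¬ok)) → (¬x)))) ∧ ((¬((¬d) ↔ ok)) → ((¬(d ∧ (¬x) ∧ (¬ok))) → (d → (¬x)))))) ∧ (x → ((d → ((¬w) → (¬x))) ∧ ((¬d) → ((¬(d ∧ (¬x))) → (d → (¬x))))))


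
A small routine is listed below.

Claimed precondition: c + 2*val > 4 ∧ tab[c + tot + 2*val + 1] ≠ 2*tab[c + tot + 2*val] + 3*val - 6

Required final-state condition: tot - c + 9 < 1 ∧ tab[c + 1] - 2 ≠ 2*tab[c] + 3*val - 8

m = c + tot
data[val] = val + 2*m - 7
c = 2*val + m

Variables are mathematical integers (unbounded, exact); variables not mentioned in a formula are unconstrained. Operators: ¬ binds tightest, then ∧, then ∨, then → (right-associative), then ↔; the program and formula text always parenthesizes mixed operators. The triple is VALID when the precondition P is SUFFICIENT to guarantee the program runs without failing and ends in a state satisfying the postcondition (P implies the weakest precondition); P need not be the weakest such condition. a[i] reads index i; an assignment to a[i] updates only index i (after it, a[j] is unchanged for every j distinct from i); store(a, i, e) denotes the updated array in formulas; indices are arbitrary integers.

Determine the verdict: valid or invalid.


Working backward. After the program, the postcondition tot - c + 9 < 1 ∧ tab[c + 1] - 2 ≠ 2*tab[c] + 3*val - 8 must hold; in canonical form it is tot < c - 8 ∧ tab[c + 1] ≠ 2*tab[c] + 3*val - 6.
Before c := 2*val + m: tot < m + 2*val - 8 ∧ tab[m + 2*val + 1] ≠ 2*tab[m + 2*val] + 3*val - 6
Before data[val] := val + 2*m - 7: tot < m + 2*val - 8 ∧ tab[m + 2*val + 1] ≠ 2*tab[m + 2*val] + 3*val - 6
Before m := c + tot: c + 2*val > 8 ∧ tab[c + tot + 2*val + 1] ≠ 2*tab[c + tot + 2*val] + 3*val - 6
The weakest precondition is c + 2*val > 8 ∧ tab[c + tot + 2*val + 1] ≠ 2*tab[c + tot + 2*val] + 3*val - 6.
Check whether c + 2*val > 4 ∧ tab[c + tot + 2*val + 1] ≠ 2*tab[c + tot + 2*val] + 3*val - 6 implies it.
Countermodel: at the initial state c = 5, tab = {[5] = 0, [6] = 15215, elsewhere 0}, tot = 0, val = 0, the precondition holds but the weakest precondition fails.
Answer: invalid


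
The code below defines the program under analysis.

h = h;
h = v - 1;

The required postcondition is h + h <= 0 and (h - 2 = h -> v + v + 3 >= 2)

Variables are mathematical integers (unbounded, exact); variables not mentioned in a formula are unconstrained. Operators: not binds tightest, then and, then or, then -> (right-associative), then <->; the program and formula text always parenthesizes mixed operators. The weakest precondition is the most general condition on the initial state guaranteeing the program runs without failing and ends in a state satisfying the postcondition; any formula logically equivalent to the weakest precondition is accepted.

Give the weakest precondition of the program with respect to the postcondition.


Working backward. After the program, the postcondition h + h <= 0 and (h - 2 = h -> v + v + 3 >= 2) must hold; in canonical form it is 2*h <= 0.
Before h := v - 1: 2*v <= 2
Before h := h: 2*v <= 2
Answer: WP = 2*v <= 2


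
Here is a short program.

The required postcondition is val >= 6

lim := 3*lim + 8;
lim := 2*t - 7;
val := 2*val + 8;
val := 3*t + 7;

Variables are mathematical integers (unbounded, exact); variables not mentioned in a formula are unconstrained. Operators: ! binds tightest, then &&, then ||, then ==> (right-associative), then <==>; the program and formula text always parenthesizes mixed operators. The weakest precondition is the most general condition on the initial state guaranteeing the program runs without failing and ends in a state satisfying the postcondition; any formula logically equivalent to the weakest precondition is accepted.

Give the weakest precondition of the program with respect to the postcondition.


Working backward. After the program, val >= 6 must hold.
Before val := 3*t + 7: 3*t >= -1
Before val := 2*val + 8: 3*t >= -1
Before lim := 2*t - 7: 3*t >= -1
Before lim := 3*lim + 8: 3*t >= -1
Answer: WP = 3*t >= -1


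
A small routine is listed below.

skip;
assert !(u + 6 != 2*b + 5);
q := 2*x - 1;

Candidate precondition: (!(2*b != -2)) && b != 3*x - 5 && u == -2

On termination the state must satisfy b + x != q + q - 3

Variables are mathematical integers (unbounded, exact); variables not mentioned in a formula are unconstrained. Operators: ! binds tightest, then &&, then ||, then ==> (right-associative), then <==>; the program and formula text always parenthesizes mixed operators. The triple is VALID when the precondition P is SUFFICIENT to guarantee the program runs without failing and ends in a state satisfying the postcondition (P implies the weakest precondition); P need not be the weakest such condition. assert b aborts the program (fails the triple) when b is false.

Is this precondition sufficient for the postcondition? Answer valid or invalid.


Working backward. After the program, the postcondition b + x != q + q - 3 must hold; in canonical form it is b + x != 2*q - 3.
Before q := 2*x - 1: b != 3*x - 5
Before assert !(u + 6 != 2*b + 5): (!(u != 2*b - 1)) && b != 3*x - 5
Before skip: (!(u != 2*b - 1)) && b != 3*x - 5
The weakest precondition is (!(u != 2*b - 1)) && b != 3*x - 5.
Check whether (!(2*b != -2)) && b != 3*x - 5 && u == -2 implies it.
Countermodel: at the initial state b = -1, u = -2, x = 0, the precondition holds but the weakest precondition fails.
Answer: invalid


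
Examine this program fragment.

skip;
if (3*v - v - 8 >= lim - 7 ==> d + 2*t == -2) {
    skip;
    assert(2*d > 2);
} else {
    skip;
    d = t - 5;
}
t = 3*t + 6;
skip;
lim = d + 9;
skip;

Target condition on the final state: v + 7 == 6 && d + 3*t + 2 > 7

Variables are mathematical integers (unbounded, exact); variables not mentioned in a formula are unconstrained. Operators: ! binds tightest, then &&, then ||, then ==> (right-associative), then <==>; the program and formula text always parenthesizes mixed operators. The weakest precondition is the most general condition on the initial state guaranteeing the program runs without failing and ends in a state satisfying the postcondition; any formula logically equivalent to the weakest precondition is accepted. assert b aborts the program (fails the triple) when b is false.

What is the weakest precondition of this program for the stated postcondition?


Working backward. After the program, the postcondition v + 7 == 6 && d + 3*t + 2 > 7 must hold; in canonical form it is v == -1 && d + 3*t > 5.
Before skip: v == -1 && d + 3*t > 5
Before lim := d + 9: v == -1 && d + 3*t > 5
Before skip: v == -1 && d + 3*t > 5
Before t := 3*t + 6: v == -1 && d + 9*t > -13
Then branch requires 2*d > 2 && v == -1 && d + 9*t > -13; else branch requires v == -1 && 10*t > -8.
Before the if: ((2*v >= lim + 1 ==> d + 2*t == -2) ==> (2*d > 2 && v == -1 && d + 9*t > -13)) && ((!(2*v >= lim + 1 ==> d + 2*t == -2)) ==> (v == -1 && 10*t > -8))
Before skip: ((2*v >= lim + 1 ==> d + 2*t == -2) ==> (2*d > 2 && v == -1 && d + 9*t > -13)) && ((!(2*v >= lim + 1 ==> d + 2*t == -2)) ==> (v == -1 && 10*t > -8))
Answer: WP = ((2*v >= lim + 1 ==> d + 2*t == -2) ==> (2*d > 2 && v == -1 && d + 9*t > -13)) && ((!(2*v >= lim + 1 ==> d + 2*t == -2)) ==> (v == -1 && 10*t > -8))


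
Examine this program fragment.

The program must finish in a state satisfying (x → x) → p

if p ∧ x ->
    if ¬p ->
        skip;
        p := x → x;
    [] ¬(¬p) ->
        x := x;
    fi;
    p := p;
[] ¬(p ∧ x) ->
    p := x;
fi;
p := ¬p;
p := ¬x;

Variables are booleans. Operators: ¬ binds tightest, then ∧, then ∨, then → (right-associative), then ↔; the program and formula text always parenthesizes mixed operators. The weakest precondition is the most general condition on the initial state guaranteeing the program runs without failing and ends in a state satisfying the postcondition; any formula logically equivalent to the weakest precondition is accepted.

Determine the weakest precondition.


Working backward. After the program, the postcondition (x → x) → p must hold; in canonical form it is p.
Before p := ¬x: ¬x
Before p := ¬p: ¬x
Then branch requires ((¬p) → (¬x)) ∧ (p → (¬x)); else branch requires ¬x.
Before the if: ((p ∧ x) → (((¬p) → (¬x)) ∧ (p → (¬x)))) ∧ ((¬(p ∧ x)) → (¬x))
Answer: WP = ((p ∧ x) → (((¬p) → (¬x)) ∧ (p → (¬x)))) ∧ ((¬(p ∧ x)) → (¬x))


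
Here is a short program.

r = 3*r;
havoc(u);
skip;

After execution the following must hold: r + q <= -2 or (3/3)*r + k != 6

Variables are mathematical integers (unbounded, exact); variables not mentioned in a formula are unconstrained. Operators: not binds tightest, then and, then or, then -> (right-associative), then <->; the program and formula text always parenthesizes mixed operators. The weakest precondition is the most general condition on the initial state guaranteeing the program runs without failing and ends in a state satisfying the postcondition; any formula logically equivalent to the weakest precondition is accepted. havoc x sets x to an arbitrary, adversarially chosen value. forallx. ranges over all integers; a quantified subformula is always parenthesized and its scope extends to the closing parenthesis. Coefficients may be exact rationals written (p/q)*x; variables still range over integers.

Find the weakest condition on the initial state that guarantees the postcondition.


Working backward. After the program, the postcondition r + q <= -2 or (3/3)*r + k != 6 must hold; in canonical form it is q + r <= -2 or k + r != 6.
Before skip: q + r <= -2 or k + r != 6
Before havoc u: q + r <= -2 or k + r != 6
Before r := 3*r: q + 3*r <= -2 or k + 3*r != 6
Answer: WP = q + 3*r <= -2 or k + 3*r != 6


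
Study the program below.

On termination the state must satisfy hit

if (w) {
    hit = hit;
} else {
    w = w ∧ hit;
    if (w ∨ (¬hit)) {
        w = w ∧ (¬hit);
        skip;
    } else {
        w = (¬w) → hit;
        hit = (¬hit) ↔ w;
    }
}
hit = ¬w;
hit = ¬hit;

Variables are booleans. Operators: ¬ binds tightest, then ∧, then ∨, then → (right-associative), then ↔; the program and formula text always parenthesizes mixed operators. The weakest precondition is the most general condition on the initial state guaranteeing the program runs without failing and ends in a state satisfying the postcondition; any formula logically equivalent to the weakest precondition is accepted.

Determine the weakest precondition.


Working backward. After the program, hit must hold.
Before hit := ¬hit: ¬hit
Before hit := ¬w: w
Then branch requires w; else branch requires (¬((w ∧ hit) ∨ (¬hit))) ∧ ((¬((w ∧ hit) ∨ (¬hit))) → ((¬(w ∧ hit)) → hit)).
Before the if: (¬w) → ((¬((w ∧ hit) ∨ (¬hit))) ∧ ((¬((w ∧ hit) ∨ (¬hit))) → ((¬(w ∧ hit)) → hit)))
Answer: WP = (¬w) → ((¬((w ∧ hit) ∨ (¬hit))) ∧ ((¬((w ∧ hit) ∨ (¬hit))) → ((¬(w ∧ hit)) → hit)))


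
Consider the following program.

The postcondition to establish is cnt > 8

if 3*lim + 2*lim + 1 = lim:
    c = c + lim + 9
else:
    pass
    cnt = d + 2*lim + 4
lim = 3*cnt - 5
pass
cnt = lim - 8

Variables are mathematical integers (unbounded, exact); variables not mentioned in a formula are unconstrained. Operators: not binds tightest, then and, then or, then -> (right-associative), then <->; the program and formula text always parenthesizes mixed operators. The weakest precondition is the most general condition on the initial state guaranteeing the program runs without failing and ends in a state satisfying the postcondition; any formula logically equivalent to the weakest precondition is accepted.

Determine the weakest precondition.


Working backward. After the program, cnt > 8 must hold.
Before cnt := lim - 8: lim > 16
Before skip: lim > 16
Before lim := 3*cnt - 5: 3*cnt > 21
Then branch requires 3*cnt > 21; else branch requires 3*d + 6*lim > 9.
Before the if: (4*lim = -1 -> 3*cnt > 21) and ((not (4*lim = -1)) -> 3*d + 6*lim > 9)
Answer: WP = (4*lim = -1 -> 3*cnt > 21) and ((not (4*lim = -1)) -> 3*d + 6*lim > 9)


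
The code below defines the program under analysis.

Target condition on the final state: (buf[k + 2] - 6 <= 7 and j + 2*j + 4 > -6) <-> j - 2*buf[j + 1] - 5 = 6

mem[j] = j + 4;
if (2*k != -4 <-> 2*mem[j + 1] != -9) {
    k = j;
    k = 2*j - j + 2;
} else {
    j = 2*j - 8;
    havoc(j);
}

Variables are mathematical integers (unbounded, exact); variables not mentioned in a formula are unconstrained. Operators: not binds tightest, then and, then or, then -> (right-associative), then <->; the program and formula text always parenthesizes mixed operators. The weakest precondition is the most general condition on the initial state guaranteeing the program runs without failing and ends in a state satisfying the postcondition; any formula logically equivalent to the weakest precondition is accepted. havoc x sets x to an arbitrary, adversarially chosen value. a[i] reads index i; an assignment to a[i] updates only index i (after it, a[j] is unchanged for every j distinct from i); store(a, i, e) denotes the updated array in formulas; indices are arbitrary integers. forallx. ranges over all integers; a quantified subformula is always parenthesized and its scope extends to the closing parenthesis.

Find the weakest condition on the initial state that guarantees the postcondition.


Working backward. After the program, the postcondition (buf[k + 2] - 6 <= 7 and j + 2*j + 4 > -6) <-> j - 2*buf[j + 1] - 5 = 6 must hold; in canonical form it is (buf[k + 2] <= 13 and 3*j > -10) <-> j = 2*buf[j + 1] + 11.
Then branch requires (buf[j + 4] <= 13 and 3*j > -10) <-> j = 2*buf[j + 1] + 11; else branch requires forall j_1. ((buf[k + 2] <= 13 and 3*j_1 > -10) <-> j_1 = 2*buf[j_1 + 1] + 11).
Before the if: ((2*k != -4 <-> 2*mem[j + 1] != -9) -> ((buf[j + 4] <= 13 and 3*j > -10) <-> j = 2*buf[j + 1] + 11)) and ((not (2*k != -4 <-> 2*mem[j + 1] != -9)) -> (forall j_1. ((buf[k + 2] <= 13 and 3*j_1 > -10) <-> j_1 = 2*buf[j_1 + 1] + 11)))
Before mem[j] := j + 4: ((2*k != -4 <-> 2*store(mem, j, j + 4)[j + 1] != -9) -> ((buf[j + 4] <= 13 and 3*j > -10) <-> j = 2*buf[j + 1] + 11)) and ((not (2*k != -4 <-> 2*store(mem, j, j + 4)[j + 1] != -9)) -> (forall j_1. ((buf[k + 2] <= 13 and 3*j_1 > -10) <-> j_1 = 2*buf[j_1 + 1] + 11)))
Answer: WP = ((2*k != -4 <-> 2*store(mem, j, j + 4)[j + 1] != -9) -> ((buf[j + 4] <= 13 and 3*j > -10) <-> j = 2*buf[j + 1] + 11)) and ((not (2*k != -4 <-> 2*store(mem, j, j + 4)[j + 1] != -9)) -> (forall j_1. ((buf[k + 2] <= 13 and 3*j_1 > -10) <-> j_1 = 2*buf[j_1 + 1] + 11)))


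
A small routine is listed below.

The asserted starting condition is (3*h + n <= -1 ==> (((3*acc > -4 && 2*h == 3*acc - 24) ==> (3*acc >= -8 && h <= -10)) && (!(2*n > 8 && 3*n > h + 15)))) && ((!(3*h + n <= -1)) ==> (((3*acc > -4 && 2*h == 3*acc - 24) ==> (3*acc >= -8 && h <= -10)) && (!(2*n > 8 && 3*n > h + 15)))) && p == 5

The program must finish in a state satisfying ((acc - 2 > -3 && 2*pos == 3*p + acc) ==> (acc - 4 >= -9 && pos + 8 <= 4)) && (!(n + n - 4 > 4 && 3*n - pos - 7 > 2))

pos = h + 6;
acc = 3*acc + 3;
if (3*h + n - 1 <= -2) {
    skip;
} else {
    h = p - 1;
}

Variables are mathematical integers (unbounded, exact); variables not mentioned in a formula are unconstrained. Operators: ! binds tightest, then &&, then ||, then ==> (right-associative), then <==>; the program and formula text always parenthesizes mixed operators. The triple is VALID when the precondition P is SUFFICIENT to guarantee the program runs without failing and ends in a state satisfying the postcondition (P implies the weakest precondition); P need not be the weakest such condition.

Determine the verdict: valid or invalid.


Working backward. After the program, the postcondition ((acc - 2 > -3 && 2*pos == 3*p + acc) ==> (acc - 4 >= -9 && pos + 8 <= 4)) && (!(n + n - 4 > 4 && 3*n - pos - 7 > 2)) must hold; in canonical form it is ((acc > -1 && 2*pos == acc + 3*p) ==> (acc >= -5 && pos <= -4)) && (!(2*n > 8 && 3*n > pos + 9)).
Then branch requires ((acc > -1 && 2*pos == acc + 3*p) ==> (acc >= -5 && pos <= -4)) && (!(2*n > 8 && 3*n > pos + 9)); else branch requires ((acc > -1 && 2*pos == acc + 3*p) ==> (acc >= -5 && pos <= -4)) && (!(2*n > 8 && 3*n > pos + 9)).
Before the if: (3*h + n <= -1 ==> (((acc > -1 && 2*pos == acc + 3*p) ==> (acc >= -5 && pos <= -4)) && (!(2*n > 8 && 3*n > pos + 9)))) && ((!(3*h + n <= -1)) ==> (((acc > -1 && 2*pos == acc + 3*p) ==> (acc >= -5 && pos <= -4)) && (!(2*n > 8 && 3*n > pos + 9))))
Before acc := 3*acc + 3: (3*h + n <= -1 ==> (((3*acc > -4 && 2*pos == 3*acc + 3*p + 3) ==> (3*acc >= -8 && pos <= -4)) && (!(2*n > 8 && 3*n > pos + 9)))) && ((!(3*h + n <= -1)) ==> (((3*acc > -4 && 2*pos == 3*acc + 3*p + 3) ==> (3*acc >= -8 && pos <= -4)) && (!(2*n > 8 && 3*n > pos + 9))))
Before pos := h + 6: (3*h + n <= -1 ==> (((3*acc > -4 && 2*h == 3*acc + 3*p - 9) ==> (3*acc >= -8 && h <= -10)) && (!(2*n > 8 && 3*n > h + 15)))) && ((!(3*h + n <= -1)) ==> (((3*acc > -4 && 2*h == 3*acc + 3*p - 9) ==> (3*acc >= -8 && h <= -10)) && (!(2*n > 8 && 3*n > h + 15))))
The weakest precondition is (3*h + n <= -1 ==> (((3*acc > -4 && 2*h == 3*acc + 3*p - 9) ==> (3*acc >= -8 && h <= -10)) && (!(2*n > 8 && 3*n > h + 15)))) && ((!(3*h + n <= -1)) ==> (((3*acc > -4 && 2*h == 3*acc + 3*p - 9) ==> (3*acc >= -8 && h <= -10)) && (!(2*n > 8 && 3*n > h + 15)))).
Check whether (3*h + n <= -1 ==> (((3*acc > -4 && 2*h == 3*acc - 24) ==> (3*acc >= -8 && h <= -10)) && (!(2*n > 8 && 3*n > h + 15)))) && ((!(3*h + n <= -1)) ==> (((3*acc > -4 && 2*h == 3*acc - 24) ==> (3*acc >= -8 && h <= -10)) && (!(2*n > 8 && 3*n > h + 15)))) && p == 5 implies it.
Countermodel: at the initial state acc = 0, h = 3, n = 6, p = 5, the precondition holds but the weakest precondition fails.
Answer: invalid


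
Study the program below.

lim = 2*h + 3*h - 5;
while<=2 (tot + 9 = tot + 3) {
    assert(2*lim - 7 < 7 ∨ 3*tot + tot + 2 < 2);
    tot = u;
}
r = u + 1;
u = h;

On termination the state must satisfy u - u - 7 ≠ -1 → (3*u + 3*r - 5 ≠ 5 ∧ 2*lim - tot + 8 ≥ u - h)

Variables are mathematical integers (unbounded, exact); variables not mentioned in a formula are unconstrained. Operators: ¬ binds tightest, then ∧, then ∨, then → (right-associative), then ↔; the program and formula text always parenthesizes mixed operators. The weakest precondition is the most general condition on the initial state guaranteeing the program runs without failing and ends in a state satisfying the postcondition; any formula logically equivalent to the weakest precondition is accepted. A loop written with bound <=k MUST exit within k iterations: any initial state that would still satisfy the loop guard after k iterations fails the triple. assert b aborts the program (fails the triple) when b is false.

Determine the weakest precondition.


Working backward. After the program, the postcondition u - u - 7 ≠ -1 → (3*u + 3*r - 5 ≠ 5 ∧ 2*lim - tot + 8 ≥ u - h) must hold; in canonical form it is 3*r + 3*u ≠ 10 ∧ h + 2*lim ≥ tot + u - 8.
Before u := h: 3*h + 3*r ≠ 10 ∧ 2*lim ≥ tot - 8
Before r := u + 1: 3*h + 3*u ≠ 7 ∧ 2*lim ≥ tot - 8
Before the loop (bound <=2), unroll the exhaustion recursion (WP_0 = exit-now case; WP_j = one more guarded iteration, up to j = 2):
  WP_0: 3*h + 3*u ≠ 7 ∧ 2*lim ≥ tot - 8
  WP_1: 3*h + 3*u ≠ 7 ∧ 2*lim ≥ tot - 8
  WP_2: 3*h + 3*u ≠ 7 ∧ 2*lim ≥ tot - 8
So before the loop: 3*h + 3*u ≠ 7 ∧ 2*lim ≥ tot - 8
Before lim := 2*h + 3*h - 5: 3*h + 3*u ≠ 7 ∧ 10*h ≥ tot + 2
Answer: WP = 3*h + 3*u ≠ 7 ∧ 10*h ≥ tot + 2


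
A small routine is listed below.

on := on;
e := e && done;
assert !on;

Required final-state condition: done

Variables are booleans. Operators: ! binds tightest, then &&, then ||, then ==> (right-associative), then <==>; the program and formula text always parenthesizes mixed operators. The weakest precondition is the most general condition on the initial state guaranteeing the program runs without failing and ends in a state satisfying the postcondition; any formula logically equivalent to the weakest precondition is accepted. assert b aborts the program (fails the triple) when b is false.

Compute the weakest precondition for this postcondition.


Working backward. After the program, done must hold.
Before assert !on: (!on) && done
Before e := e && done: (!on) && done
Before on := on: (!on) && done
Answer: WP = (!on) && done


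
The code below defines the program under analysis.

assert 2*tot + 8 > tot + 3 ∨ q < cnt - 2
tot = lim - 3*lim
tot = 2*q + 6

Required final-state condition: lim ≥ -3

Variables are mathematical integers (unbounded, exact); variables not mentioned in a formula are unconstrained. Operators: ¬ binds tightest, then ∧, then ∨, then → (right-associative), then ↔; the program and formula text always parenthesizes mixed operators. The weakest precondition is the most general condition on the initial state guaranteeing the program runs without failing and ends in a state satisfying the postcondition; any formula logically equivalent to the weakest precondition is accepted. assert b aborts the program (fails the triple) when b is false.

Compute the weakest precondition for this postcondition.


Working backward. After the program, lim ≥ -3 must hold.
Before tot := 2*q + 6: lim ≥ -3
Before tot := lim - 3*lim: lim ≥ -3
Before assert 2*tot + 8 > tot + 3 ∨ q < cnt - 2: (tot > -5 ∨ q < cnt - 2) ∧ lim ≥ -3
Answer: WP = (tot > -5 ∨ q < cnt - 2) ∧ lim ≥ -3


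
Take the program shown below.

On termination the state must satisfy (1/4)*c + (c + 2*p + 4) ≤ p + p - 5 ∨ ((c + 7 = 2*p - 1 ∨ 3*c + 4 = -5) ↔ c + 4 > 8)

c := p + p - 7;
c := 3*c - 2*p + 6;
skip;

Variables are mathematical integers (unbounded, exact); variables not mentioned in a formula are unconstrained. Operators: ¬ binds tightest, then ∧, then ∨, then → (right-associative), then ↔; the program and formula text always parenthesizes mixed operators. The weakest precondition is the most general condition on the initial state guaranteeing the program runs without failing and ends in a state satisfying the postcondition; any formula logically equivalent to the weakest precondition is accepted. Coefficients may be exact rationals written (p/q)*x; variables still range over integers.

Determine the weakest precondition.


Working backward. After the program, the postcondition (1/4)*c + (c + 2*p + 4) ≤ p + p - 5 ∨ ((c + 7 = 2*p - 1 ∨ 3*c + 4 = -5) ↔ c + 4 > 8) must hold; in canonical form it is (5/4)*c ≤ -9 ∨ ((c = 2*p - 8 ∨ 3*c = -9) ↔ c > 4).
Before skip: (5/4)*c ≤ -9 ∨ ((c = 2*p - 8 ∨ 3*c = -9) ↔ c > 4)
Before c := 3*c - 2*p + 6: (15/4)*c ≤ (5/2)*p - 33/2 ∨ ((3*c = 4*p - 14 ∨ 9*c = 6*p - 27) ↔ 3*c > 2*p - 2)
Before c := p + p - 7: 5*p ≤ 39/4 ∨ ((2*p = 7 ∨ 12*p = 36) ↔ 4*p > 19)
Answer: WP = 5*p ≤ 39/4 ∨ ((2*p = 7 ∨ 12*p = 36) ↔ 4*p > 19)


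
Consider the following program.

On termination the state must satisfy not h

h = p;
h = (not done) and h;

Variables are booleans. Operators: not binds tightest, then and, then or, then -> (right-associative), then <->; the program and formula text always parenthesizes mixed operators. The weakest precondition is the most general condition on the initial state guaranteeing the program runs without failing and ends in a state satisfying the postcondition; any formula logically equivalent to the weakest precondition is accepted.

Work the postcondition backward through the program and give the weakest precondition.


Working backward. After the program, not h must hold.
Before h := (not done) and h: not ((not done) and h)
Before h := p: not ((not done) and p)
Answer: WP = not ((not done) and p)


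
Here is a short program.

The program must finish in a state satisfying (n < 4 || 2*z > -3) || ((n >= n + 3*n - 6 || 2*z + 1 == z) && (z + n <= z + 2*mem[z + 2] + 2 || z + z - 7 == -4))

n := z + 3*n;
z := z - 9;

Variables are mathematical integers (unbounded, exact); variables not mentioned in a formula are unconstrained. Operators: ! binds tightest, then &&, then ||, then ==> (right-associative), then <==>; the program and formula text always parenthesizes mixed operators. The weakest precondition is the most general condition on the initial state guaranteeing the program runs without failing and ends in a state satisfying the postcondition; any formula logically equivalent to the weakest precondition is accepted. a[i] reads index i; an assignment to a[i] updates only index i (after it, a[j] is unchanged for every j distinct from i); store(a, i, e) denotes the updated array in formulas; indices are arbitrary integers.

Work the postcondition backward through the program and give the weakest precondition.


Working backward. After the program, the postcondition (n < 4 || 2*z > -3) || ((n >= n + 3*n - 6 || 2*z + 1 == z) && (z + n <= z + 2*mem[z + 2] + 2 || z + z - 7 == -4)) must hold; in canonical form it is n < 4 || 2*z > -3 || ((3*n <= 6 || z == -1) && (n <= 2*mem[z + 2] + 2 || 2*z == 3)).
Before z := z - 9: n < 4 || 2*z > 15 || ((3*n <= 6 || z == 8) && (n <= 2*mem[z - 7] + 2 || 2*z == 21))
Before n := z + 3*n: 3*n + z < 4 || 2*z > 15 || ((9*n + 3*z <= 6 || z == 8) && (3*n + z <= 2*mem[z - 7] + 2 || 2*z == 21))
Answer: WP = 3*n + z < 4 || 2*z > 15 || ((9*n + 3*z <= 6 || z == 8) && (3*n + z <= 2*mem[z - 7] + 2 || 2*z == 21))


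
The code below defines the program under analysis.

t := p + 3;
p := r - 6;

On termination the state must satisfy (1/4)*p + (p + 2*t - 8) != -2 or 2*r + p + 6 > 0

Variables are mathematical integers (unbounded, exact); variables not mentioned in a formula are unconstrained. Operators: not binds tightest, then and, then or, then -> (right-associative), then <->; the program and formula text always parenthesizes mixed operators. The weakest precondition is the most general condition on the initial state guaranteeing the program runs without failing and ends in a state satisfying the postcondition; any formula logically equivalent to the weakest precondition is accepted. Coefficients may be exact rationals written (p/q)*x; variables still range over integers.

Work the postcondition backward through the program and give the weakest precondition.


Working backward. After the program, the postcondition (1/4)*p + (p + 2*t - 8) != -2 or 2*r + p + 6 > 0 must hold; in canonical form it is (5/4)*p + 2*t != 6 or p + 2*r > -6.
Before p := r - 6: (5/4)*r + 2*t != 27/2 or 3*r > 0
Before t := p + 3: 2*p + (5/4)*r != 15/2 or 3*r > 0
Answer: WP = 2*p + (5/4)*r != 15/2 or 3*r > 0


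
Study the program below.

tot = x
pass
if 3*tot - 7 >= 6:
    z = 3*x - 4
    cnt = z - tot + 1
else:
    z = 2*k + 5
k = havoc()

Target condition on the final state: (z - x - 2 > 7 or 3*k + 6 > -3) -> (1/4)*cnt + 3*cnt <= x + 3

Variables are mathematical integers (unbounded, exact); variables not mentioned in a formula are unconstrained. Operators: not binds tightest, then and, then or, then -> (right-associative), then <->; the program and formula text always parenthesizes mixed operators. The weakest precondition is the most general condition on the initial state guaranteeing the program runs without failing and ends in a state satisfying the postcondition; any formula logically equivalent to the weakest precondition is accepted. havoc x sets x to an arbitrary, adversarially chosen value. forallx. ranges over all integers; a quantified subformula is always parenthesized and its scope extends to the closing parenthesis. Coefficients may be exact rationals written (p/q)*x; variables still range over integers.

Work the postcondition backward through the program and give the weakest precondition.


Working backward. After the program, the postcondition (z - x - 2 > 7 or 3*k + 6 > -3) -> (1/4)*cnt + 3*cnt <= x + 3 must hold; in canonical form it is (z > x + 9 or 3*k > -9) -> (13/4)*cnt <= x + 3.
Before havoc k: forall k_1. ((z > x + 9 or 3*k_1 > -9) -> (13/4)*cnt <= x + 3)
Then branch requires forall k_1. ((2*x > 13 or 3*k_1 > -9) -> (35/4)*x <= (13/4)*tot + 51/4); else branch requires forall k_1. ((2*k > x + 4 or 3*k_1 > -9) -> (13/4)*cnt <= x + 3).
Before the if: (3*tot >= 13 -> (forall k_1. ((2*x > 13 or 3*k_1 > -9) -> (35/4)*x <= (13/4)*tot + 51/4))) and ((not (3*tot >= 13)) -> (forall k_1. ((2*k > x + 4 or 3*k_1 > -9) -> (13/4)*cnt <= x + 3)))
Before skip: (3*tot >= 13 -> (forall k_1. ((2*x > 13 or 3*k_1 > -9) -> (35/4)*x <= (13/4)*tot + 51/4))) and ((not (3*tot >= 13)) -> (forall k_1. ((2*k > x + 4 or 3*k_1 > -9) -> (13/4)*cnt <= x + 3)))
Before tot := x: (3*x >= 13 -> (forall k_1. ((2*x > 13 or 3*k_1 > -9) -> (11/2)*x <= 51/4))) and ((not (3*x >= 13)) -> (forall k_1. ((2*k > x + 4 or 3*k_1 > -9) -> (13/4)*cnt <= x + 3)))
Answer: WP = (3*x >= 13 -> (forall k_1. ((2*x > 13 or 3*k_1 > -9) -> (11/2)*x <= 51/4))) and ((not (3*x >= 13)) -> (forall k_1. ((2*k > x + 4 or 3*k_1 > -9) -> (13/4)*cnt <= x + 3)))


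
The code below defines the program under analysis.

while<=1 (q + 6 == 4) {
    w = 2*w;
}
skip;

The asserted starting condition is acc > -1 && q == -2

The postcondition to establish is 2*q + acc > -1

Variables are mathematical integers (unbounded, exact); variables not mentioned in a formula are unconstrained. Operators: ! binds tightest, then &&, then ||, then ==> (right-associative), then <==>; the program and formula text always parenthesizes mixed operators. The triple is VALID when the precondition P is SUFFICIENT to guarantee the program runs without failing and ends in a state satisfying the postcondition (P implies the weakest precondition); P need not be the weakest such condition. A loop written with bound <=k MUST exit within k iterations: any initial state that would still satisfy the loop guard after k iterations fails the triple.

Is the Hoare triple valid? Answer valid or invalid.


Working backward. After the program, the postcondition 2*q + acc > -1 must hold; in canonical form it is acc + 2*q > -1.
Before skip: acc + 2*q > -1
Before the loop (bound <=1), unroll the exhaustion recursion (WP_0 = exit-now case; WP_j = one more guarded iteration, up to j = 1):
  WP_0: (!(q == -2)) && acc + 2*q > -1
  WP_1: (q == -2 ==> ((!(q == -2)) && acc + 2*q > -1)) && ((!(q == -2)) ==> acc + 2*q > -1)
So before the loop: (q == -2 ==> ((!(q == -2)) && acc + 2*q > -1)) && ((!(q == -2)) ==> acc + 2*q > -1)
The weakest precondition is (q == -2 ==> ((!(q == -2)) && acc + 2*q > -1)) && ((!(q == -2)) ==> acc + 2*q > -1).
Check whether acc > -1 && q == -2 implies it.
Countermodel: at the initial state acc = 0, q = -2, the precondition holds but the weakest precondition fails.
Answer: invalid


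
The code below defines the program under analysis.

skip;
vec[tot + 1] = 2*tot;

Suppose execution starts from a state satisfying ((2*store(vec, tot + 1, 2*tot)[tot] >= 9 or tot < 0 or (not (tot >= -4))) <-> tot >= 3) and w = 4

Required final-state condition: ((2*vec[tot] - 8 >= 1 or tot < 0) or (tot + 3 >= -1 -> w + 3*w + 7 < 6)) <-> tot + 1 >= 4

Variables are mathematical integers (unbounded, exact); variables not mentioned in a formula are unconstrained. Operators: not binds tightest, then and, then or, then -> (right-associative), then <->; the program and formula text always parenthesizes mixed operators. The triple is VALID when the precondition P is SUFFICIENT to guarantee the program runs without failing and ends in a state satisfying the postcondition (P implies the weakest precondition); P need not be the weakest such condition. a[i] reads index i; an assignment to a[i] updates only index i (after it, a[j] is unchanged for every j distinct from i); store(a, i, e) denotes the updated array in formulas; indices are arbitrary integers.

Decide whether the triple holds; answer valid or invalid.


Working backward. After the program, the postcondition ((2*vec[tot] - 8 >= 1 or tot < 0) or (tot + 3 >= -1 -> w + 3*w + 7 < 6)) <-> tot + 1 >= 4 must hold; in canonical form it is (2*vec[tot] >= 9 or tot < 0 or (tot >= -4 -> 4*w < -1)) <-> tot >= 3.
Before vec[tot + 1] := 2*tot: (2*store(vec, tot + 1, 2*tot)[tot] >= 9 or tot < 0 or (tot >= -4 -> 4*w < -1)) <-> tot >= 3
Before skip: (2*store(vec, tot + 1, 2*tot)[tot] >= 9 or tot < 0 or (tot >= -4 -> 4*w < -1)) <-> tot >= 3
The weakest precondition is (2*store(vec, tot + 1, 2*tot)[tot] >= 9 or tot < 0 or (tot >= -4 -> 4*w < -1)) <-> tot >= 3.
Check whether ((2*store(vec, tot + 1, 2*tot)[tot] >= 9 or tot < 0 or (not (tot >= -4))) <-> tot >= 3) and w = 4 implies it.
Every state satisfying the precondition satisfies the weakest precondition: the implication holds.
Answer: valid
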